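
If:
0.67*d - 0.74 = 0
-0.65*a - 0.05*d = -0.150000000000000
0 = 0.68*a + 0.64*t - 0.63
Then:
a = 0.15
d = 1.10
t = 0.83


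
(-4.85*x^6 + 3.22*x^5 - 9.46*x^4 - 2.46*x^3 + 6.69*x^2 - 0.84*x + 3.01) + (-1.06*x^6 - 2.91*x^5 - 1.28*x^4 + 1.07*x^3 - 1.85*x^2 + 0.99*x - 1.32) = -5.91*x^6 + 0.31*x^5 - 10.74*x^4 - 1.39*x^3 + 4.84*x^2 + 0.15*x + 1.69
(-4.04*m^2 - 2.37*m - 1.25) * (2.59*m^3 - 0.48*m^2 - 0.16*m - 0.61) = -10.4636*m^5 - 4.1991*m^4 - 1.4535*m^3 + 3.4436*m^2 + 1.6457*m + 0.7625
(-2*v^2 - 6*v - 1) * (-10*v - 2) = 20*v^3 + 64*v^2 + 22*v + 2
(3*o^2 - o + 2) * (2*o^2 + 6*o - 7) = 6*o^4 + 16*o^3 - 23*o^2 + 19*o - 14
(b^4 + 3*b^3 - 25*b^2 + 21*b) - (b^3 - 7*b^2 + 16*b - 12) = b^4 + 2*b^3 - 18*b^2 + 5*b + 12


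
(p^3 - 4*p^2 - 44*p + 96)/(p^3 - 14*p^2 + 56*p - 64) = (p + 6)/(p - 4)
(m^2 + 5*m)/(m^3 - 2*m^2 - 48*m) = (m + 5)/(m^2 - 2*m - 48)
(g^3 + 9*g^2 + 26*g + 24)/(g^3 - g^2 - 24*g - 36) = (g + 4)/(g - 6)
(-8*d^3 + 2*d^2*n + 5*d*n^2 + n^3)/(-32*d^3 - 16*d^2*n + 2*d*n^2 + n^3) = (d - n)/(4*d - n)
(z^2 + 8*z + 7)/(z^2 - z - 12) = (z^2 + 8*z + 7)/(z^2 - z - 12)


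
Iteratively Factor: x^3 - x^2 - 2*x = (x - 2)*(x^2 + x) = (x - 2)*(x + 1)*(x)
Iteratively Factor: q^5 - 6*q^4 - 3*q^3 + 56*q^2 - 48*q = (q - 4)*(q^4 - 2*q^3 - 11*q^2 + 12*q) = (q - 4)*(q + 3)*(q^3 - 5*q^2 + 4*q) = (q - 4)*(q - 1)*(q + 3)*(q^2 - 4*q) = (q - 4)^2*(q - 1)*(q + 3)*(q)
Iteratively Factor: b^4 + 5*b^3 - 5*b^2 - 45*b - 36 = (b + 3)*(b^3 + 2*b^2 - 11*b - 12) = (b + 1)*(b + 3)*(b^2 + b - 12) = (b + 1)*(b + 3)*(b + 4)*(b - 3)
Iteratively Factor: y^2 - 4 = (y + 2)*(y - 2)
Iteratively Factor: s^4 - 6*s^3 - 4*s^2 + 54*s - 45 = (s + 3)*(s^3 - 9*s^2 + 23*s - 15) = (s - 5)*(s + 3)*(s^2 - 4*s + 3) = (s - 5)*(s - 3)*(s + 3)*(s - 1)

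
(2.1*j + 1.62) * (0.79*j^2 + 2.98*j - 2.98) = 1.659*j^3 + 7.5378*j^2 - 1.4304*j - 4.8276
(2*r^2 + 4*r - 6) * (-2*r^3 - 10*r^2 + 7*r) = -4*r^5 - 28*r^4 - 14*r^3 + 88*r^2 - 42*r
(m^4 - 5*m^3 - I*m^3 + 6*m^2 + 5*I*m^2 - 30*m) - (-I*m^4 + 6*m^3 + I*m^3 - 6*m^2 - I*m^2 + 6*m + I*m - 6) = m^4 + I*m^4 - 11*m^3 - 2*I*m^3 + 12*m^2 + 6*I*m^2 - 36*m - I*m + 6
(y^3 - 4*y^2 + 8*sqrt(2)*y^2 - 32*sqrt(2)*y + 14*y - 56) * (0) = 0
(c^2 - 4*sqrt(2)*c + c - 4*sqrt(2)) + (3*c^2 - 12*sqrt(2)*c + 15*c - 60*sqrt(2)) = 4*c^2 - 16*sqrt(2)*c + 16*c - 64*sqrt(2)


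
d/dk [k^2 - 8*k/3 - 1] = 2*k - 8/3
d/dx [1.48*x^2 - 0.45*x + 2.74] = 2.96*x - 0.45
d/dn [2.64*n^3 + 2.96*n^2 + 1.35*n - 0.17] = 7.92*n^2 + 5.92*n + 1.35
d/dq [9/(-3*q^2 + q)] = 9*(6*q - 1)/(q^2*(3*q - 1)^2)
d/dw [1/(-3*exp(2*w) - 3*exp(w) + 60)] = (2*exp(w) + 1)*exp(w)/(3*(exp(2*w) + exp(w) - 20)^2)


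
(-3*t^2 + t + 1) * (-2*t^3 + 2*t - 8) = 6*t^5 - 2*t^4 - 8*t^3 + 26*t^2 - 6*t - 8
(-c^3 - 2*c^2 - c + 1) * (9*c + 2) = -9*c^4 - 20*c^3 - 13*c^2 + 7*c + 2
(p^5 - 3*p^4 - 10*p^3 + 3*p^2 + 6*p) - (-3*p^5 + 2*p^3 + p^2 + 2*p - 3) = 4*p^5 - 3*p^4 - 12*p^3 + 2*p^2 + 4*p + 3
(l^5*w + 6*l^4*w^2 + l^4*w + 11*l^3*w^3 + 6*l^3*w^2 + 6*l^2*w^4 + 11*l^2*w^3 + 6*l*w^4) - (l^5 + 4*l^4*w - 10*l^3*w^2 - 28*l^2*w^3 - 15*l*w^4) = l^5*w - l^5 + 6*l^4*w^2 - 3*l^4*w + 11*l^3*w^3 + 16*l^3*w^2 + 6*l^2*w^4 + 39*l^2*w^3 + 21*l*w^4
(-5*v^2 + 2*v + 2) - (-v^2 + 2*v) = 2 - 4*v^2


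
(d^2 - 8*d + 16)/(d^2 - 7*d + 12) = (d - 4)/(d - 3)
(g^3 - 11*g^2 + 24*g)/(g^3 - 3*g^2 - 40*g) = (g - 3)/(g + 5)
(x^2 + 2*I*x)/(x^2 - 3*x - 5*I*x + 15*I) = x*(x + 2*I)/(x^2 - 3*x - 5*I*x + 15*I)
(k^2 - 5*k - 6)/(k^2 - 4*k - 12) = (k + 1)/(k + 2)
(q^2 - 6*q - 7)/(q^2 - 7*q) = (q + 1)/q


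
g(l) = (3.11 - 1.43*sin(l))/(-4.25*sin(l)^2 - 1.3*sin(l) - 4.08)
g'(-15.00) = 0.30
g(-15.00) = -0.80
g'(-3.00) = -0.38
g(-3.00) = -0.83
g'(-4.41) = -0.10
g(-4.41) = -0.19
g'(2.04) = -0.17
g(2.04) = -0.21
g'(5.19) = -0.21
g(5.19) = -0.70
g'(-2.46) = 0.29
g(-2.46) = -0.81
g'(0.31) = 0.70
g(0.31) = -0.55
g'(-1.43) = -0.06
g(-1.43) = -0.65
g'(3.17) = -0.56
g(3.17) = -0.78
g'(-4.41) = -0.10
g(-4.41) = -0.19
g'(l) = (3.11 - 1.43*sin(l))*(8.5*sin(l)*cos(l) + 1.3*cos(l))/(-4.25*sin(l)^2 - 1.3*sin(l) - 4.08)^2 - 1.43*cos(l)/(-4.25*sin(l)^2 - 1.3*sin(l) - 4.08) = (-6.0775*sin(l)^2 + 26.435*sin(l) + 9.8774)*cos(l)/(18.0625*sin(l)^4 + 11.05*sin(l)^3 + 36.37*sin(l)^2 + 10.608*sin(l) + 16.6464)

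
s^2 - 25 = (s - 5)*(s + 5)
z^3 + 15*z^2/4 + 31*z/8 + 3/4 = (z + 1/4)*(z + 3/2)*(z + 2)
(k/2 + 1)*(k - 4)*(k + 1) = k^3/2 - k^2/2 - 5*k - 4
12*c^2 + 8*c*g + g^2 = (2*c + g)*(6*c + g)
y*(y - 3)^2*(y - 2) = y^4 - 8*y^3 + 21*y^2 - 18*y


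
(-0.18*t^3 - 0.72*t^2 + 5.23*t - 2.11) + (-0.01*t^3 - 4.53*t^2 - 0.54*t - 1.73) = -0.19*t^3 - 5.25*t^2 + 4.69*t - 3.84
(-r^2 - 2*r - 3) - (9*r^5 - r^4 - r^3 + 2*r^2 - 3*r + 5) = -9*r^5 + r^4 + r^3 - 3*r^2 + r - 8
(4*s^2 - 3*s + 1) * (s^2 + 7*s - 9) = 4*s^4 + 25*s^3 - 56*s^2 + 34*s - 9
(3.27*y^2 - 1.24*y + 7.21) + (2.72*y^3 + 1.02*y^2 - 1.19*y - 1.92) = 2.72*y^3 + 4.29*y^2 - 2.43*y + 5.29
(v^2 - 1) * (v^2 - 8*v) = v^4 - 8*v^3 - v^2 + 8*v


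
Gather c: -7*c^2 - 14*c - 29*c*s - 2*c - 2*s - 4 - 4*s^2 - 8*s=-7*c^2 + c*(-29*s - 16) - 4*s^2 - 10*s - 4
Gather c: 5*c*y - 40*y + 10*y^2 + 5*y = 5*c*y + 10*y^2 - 35*y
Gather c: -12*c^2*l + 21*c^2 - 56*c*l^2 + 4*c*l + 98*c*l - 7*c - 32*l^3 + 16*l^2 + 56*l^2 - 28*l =c^2*(21 - 12*l) + c*(-56*l^2 + 102*l - 7) - 32*l^3 + 72*l^2 - 28*l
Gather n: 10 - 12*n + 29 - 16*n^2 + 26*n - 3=-16*n^2 + 14*n + 36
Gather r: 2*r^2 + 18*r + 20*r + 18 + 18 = 2*r^2 + 38*r + 36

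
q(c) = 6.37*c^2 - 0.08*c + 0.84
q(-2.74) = 48.88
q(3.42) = 75.07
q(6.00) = 229.68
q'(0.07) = 0.81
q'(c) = 12.74*c - 0.08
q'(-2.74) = -34.99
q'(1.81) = 22.98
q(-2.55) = 42.46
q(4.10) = 107.59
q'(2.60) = 33.04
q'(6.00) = 76.36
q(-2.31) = 35.02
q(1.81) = 21.56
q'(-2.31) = -29.51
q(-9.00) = 517.53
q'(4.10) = 52.15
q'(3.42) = 43.49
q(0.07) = 0.87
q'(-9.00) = -114.74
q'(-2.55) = -32.57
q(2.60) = 43.69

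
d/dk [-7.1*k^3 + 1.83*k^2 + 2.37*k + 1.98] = -21.3*k^2 + 3.66*k + 2.37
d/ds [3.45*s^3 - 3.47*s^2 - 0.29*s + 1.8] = 10.35*s^2 - 6.94*s - 0.29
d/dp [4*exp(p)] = 4*exp(p)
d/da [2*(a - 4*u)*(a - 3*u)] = 4*a - 14*u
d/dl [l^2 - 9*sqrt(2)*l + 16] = 2*l - 9*sqrt(2)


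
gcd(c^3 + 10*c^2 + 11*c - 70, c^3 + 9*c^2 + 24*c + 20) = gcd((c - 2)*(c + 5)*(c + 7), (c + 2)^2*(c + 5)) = c + 5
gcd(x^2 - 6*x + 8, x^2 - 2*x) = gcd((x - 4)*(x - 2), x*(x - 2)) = x - 2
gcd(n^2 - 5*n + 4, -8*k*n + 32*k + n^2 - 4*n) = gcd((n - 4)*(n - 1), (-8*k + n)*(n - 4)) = n - 4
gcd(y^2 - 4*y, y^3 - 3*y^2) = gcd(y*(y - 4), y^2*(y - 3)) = y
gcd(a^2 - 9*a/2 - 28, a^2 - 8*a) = a - 8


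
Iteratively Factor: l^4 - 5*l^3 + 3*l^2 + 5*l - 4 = (l - 1)*(l^3 - 4*l^2 - l + 4) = (l - 4)*(l - 1)*(l^2 - 1) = (l - 4)*(l - 1)^2*(l + 1)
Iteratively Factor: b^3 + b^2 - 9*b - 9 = (b + 3)*(b^2 - 2*b - 3) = (b + 1)*(b + 3)*(b - 3)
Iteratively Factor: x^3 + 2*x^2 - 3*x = (x - 1)*(x^2 + 3*x) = (x - 1)*(x + 3)*(x)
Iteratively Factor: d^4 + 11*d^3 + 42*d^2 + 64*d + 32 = (d + 1)*(d^3 + 10*d^2 + 32*d + 32) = (d + 1)*(d + 2)*(d^2 + 8*d + 16) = (d + 1)*(d + 2)*(d + 4)*(d + 4)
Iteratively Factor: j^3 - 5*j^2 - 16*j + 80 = (j - 5)*(j^2 - 16) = (j - 5)*(j + 4)*(j - 4)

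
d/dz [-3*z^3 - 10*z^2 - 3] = z*(-9*z - 20)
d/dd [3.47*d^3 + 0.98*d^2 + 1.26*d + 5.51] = 10.41*d^2 + 1.96*d + 1.26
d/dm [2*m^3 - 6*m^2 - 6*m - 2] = 6*m^2 - 12*m - 6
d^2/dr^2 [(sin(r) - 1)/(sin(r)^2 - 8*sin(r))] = (-sin(r)^2 - 4*sin(r) - 22 + 58/sin(r) + 48/sin(r)^2 - 128/sin(r)^3)/(sin(r) - 8)^3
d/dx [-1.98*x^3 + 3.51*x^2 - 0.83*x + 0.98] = -5.94*x^2 + 7.02*x - 0.83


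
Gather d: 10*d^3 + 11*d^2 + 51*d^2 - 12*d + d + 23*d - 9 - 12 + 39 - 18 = 10*d^3 + 62*d^2 + 12*d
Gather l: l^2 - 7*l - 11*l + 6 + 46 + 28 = l^2 - 18*l + 80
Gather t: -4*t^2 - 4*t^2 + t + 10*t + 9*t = -8*t^2 + 20*t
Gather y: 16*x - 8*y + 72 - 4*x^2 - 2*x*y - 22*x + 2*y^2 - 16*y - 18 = -4*x^2 - 6*x + 2*y^2 + y*(-2*x - 24) + 54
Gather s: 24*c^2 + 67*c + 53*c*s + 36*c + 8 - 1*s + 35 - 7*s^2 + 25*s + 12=24*c^2 + 103*c - 7*s^2 + s*(53*c + 24) + 55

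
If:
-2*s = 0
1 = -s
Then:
No Solution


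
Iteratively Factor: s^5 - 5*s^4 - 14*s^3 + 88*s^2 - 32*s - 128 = (s - 2)*(s^4 - 3*s^3 - 20*s^2 + 48*s + 64) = (s - 4)*(s - 2)*(s^3 + s^2 - 16*s - 16) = (s - 4)*(s - 2)*(s + 4)*(s^2 - 3*s - 4) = (s - 4)^2*(s - 2)*(s + 4)*(s + 1)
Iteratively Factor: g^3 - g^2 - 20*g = (g + 4)*(g^2 - 5*g) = (g - 5)*(g + 4)*(g)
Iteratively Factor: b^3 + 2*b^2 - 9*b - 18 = (b - 3)*(b^2 + 5*b + 6) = (b - 3)*(b + 2)*(b + 3)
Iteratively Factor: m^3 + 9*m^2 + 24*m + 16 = (m + 4)*(m^2 + 5*m + 4) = (m + 4)^2*(m + 1)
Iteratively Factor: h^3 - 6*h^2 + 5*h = (h - 1)*(h^2 - 5*h) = h*(h - 1)*(h - 5)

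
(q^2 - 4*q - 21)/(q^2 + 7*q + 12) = (q - 7)/(q + 4)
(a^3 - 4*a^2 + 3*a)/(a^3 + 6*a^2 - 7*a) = (a - 3)/(a + 7)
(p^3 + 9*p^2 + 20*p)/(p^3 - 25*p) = (p + 4)/(p - 5)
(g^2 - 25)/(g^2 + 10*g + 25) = (g - 5)/(g + 5)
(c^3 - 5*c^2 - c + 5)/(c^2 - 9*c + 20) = (c^2 - 1)/(c - 4)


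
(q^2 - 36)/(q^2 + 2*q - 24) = (q - 6)/(q - 4)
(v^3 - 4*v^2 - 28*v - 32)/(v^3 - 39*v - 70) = (v^2 - 6*v - 16)/(v^2 - 2*v - 35)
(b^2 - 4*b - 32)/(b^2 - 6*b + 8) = (b^2 - 4*b - 32)/(b^2 - 6*b + 8)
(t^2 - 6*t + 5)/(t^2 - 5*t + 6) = (t^2 - 6*t + 5)/(t^2 - 5*t + 6)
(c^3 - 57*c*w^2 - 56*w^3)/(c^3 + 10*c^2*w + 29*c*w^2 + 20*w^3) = (c^2 - c*w - 56*w^2)/(c^2 + 9*c*w + 20*w^2)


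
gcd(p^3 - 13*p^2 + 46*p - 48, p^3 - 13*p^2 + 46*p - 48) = p^3 - 13*p^2 + 46*p - 48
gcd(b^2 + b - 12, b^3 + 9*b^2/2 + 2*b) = b + 4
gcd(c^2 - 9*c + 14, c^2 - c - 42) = c - 7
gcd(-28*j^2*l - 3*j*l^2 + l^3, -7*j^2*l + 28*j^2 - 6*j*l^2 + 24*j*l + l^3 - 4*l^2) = 7*j - l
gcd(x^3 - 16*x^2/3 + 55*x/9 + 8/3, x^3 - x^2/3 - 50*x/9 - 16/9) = x^2 - 7*x/3 - 8/9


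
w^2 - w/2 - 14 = (w - 4)*(w + 7/2)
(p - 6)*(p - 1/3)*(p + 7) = p^3 + 2*p^2/3 - 127*p/3 + 14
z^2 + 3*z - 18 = (z - 3)*(z + 6)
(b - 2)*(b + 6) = b^2 + 4*b - 12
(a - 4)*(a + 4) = a^2 - 16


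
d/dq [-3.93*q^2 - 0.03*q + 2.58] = -7.86*q - 0.03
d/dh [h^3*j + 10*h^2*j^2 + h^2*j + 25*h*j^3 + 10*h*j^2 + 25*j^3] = j*(3*h^2 + 20*h*j + 2*h + 25*j^2 + 10*j)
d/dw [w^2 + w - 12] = 2*w + 1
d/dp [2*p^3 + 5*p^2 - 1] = 2*p*(3*p + 5)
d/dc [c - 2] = 1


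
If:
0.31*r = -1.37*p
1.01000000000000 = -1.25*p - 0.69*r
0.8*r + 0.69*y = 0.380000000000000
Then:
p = 0.56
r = -2.48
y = 3.43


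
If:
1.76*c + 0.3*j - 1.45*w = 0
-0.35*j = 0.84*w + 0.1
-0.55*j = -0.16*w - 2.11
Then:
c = -1.84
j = 3.39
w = -1.53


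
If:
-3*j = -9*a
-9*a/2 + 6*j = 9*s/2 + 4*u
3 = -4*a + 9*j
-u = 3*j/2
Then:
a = 3/23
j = 9/23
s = 21/23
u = -27/46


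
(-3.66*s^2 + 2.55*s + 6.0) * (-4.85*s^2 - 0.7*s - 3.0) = 17.751*s^4 - 9.8055*s^3 - 19.905*s^2 - 11.85*s - 18.0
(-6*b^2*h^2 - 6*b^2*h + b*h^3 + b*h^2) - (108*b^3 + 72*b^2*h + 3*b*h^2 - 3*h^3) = -108*b^3 - 6*b^2*h^2 - 78*b^2*h + b*h^3 - 2*b*h^2 + 3*h^3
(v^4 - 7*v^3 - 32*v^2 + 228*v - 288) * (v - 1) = v^5 - 8*v^4 - 25*v^3 + 260*v^2 - 516*v + 288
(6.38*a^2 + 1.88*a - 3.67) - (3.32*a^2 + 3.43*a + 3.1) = 3.06*a^2 - 1.55*a - 6.77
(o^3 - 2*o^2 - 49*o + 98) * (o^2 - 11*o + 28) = o^5 - 13*o^4 + o^3 + 581*o^2 - 2450*o + 2744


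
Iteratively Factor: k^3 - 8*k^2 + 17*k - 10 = (k - 2)*(k^2 - 6*k + 5) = (k - 2)*(k - 1)*(k - 5)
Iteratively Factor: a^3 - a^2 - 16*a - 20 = (a - 5)*(a^2 + 4*a + 4) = (a - 5)*(a + 2)*(a + 2)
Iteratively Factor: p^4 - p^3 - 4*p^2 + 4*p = (p)*(p^3 - p^2 - 4*p + 4) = p*(p + 2)*(p^2 - 3*p + 2) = p*(p - 2)*(p + 2)*(p - 1)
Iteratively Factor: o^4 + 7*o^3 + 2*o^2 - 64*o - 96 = (o + 2)*(o^3 + 5*o^2 - 8*o - 48) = (o - 3)*(o + 2)*(o^2 + 8*o + 16) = (o - 3)*(o + 2)*(o + 4)*(o + 4)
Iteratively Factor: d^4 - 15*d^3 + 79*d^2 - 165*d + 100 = (d - 5)*(d^3 - 10*d^2 + 29*d - 20) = (d - 5)*(d - 1)*(d^2 - 9*d + 20) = (d - 5)*(d - 4)*(d - 1)*(d - 5)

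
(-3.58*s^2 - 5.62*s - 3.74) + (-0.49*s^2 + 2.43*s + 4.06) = -4.07*s^2 - 3.19*s + 0.319999999999999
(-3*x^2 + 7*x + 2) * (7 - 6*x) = 18*x^3 - 63*x^2 + 37*x + 14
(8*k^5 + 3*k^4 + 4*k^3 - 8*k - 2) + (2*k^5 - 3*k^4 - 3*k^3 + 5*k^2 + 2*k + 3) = 10*k^5 + k^3 + 5*k^2 - 6*k + 1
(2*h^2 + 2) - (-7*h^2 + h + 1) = 9*h^2 - h + 1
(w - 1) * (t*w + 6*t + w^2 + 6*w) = t*w^2 + 5*t*w - 6*t + w^3 + 5*w^2 - 6*w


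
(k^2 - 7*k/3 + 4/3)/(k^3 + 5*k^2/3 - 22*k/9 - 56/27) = 9*(k - 1)/(9*k^2 + 27*k + 14)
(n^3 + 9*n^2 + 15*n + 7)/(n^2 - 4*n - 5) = (n^2 + 8*n + 7)/(n - 5)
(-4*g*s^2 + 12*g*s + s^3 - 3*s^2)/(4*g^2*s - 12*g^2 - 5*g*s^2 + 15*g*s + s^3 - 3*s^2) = s/(-g + s)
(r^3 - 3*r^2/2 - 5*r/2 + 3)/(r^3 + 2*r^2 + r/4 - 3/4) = 2*(r^2 - 3*r + 2)/(2*r^2 + r - 1)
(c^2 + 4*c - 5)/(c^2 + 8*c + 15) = (c - 1)/(c + 3)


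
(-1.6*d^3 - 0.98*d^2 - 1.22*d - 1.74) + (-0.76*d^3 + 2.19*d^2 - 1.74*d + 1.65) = -2.36*d^3 + 1.21*d^2 - 2.96*d - 0.0900000000000001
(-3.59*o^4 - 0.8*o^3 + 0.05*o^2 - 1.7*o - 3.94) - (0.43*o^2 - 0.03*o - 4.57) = -3.59*o^4 - 0.8*o^3 - 0.38*o^2 - 1.67*o + 0.63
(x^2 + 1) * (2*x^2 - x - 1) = 2*x^4 - x^3 + x^2 - x - 1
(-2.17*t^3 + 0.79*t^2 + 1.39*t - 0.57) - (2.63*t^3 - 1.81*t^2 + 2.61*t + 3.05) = -4.8*t^3 + 2.6*t^2 - 1.22*t - 3.62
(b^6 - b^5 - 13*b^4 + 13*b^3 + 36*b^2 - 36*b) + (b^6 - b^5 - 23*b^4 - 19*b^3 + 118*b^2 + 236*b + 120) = 2*b^6 - 2*b^5 - 36*b^4 - 6*b^3 + 154*b^2 + 200*b + 120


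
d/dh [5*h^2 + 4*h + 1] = 10*h + 4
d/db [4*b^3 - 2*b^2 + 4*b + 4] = 12*b^2 - 4*b + 4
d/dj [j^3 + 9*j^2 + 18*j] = 3*j^2 + 18*j + 18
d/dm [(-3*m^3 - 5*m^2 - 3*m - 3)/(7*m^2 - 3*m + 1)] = (-21*m^4 + 18*m^3 + 27*m^2 + 32*m - 12)/(49*m^4 - 42*m^3 + 23*m^2 - 6*m + 1)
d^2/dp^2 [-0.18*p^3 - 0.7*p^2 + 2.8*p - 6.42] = -1.08*p - 1.4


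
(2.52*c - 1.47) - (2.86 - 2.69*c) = 5.21*c - 4.33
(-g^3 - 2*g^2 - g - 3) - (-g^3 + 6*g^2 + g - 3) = -8*g^2 - 2*g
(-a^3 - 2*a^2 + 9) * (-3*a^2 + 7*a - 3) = 3*a^5 - a^4 - 11*a^3 - 21*a^2 + 63*a - 27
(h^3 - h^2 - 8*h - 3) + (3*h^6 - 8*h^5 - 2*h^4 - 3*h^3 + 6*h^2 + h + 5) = 3*h^6 - 8*h^5 - 2*h^4 - 2*h^3 + 5*h^2 - 7*h + 2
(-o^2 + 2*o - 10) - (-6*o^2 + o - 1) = 5*o^2 + o - 9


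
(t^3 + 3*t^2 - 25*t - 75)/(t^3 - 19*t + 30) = (t^2 - 2*t - 15)/(t^2 - 5*t + 6)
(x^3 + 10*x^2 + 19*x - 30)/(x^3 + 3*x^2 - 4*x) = (x^2 + 11*x + 30)/(x*(x + 4))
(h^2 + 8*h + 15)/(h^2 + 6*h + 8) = (h^2 + 8*h + 15)/(h^2 + 6*h + 8)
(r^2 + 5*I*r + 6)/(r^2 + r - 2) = (r^2 + 5*I*r + 6)/(r^2 + r - 2)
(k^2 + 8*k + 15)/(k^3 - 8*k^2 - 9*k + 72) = (k + 5)/(k^2 - 11*k + 24)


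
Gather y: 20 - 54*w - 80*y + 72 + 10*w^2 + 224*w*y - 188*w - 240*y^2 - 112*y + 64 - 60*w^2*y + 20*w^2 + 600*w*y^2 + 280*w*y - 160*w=30*w^2 - 402*w + y^2*(600*w - 240) + y*(-60*w^2 + 504*w - 192) + 156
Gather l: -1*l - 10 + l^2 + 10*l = l^2 + 9*l - 10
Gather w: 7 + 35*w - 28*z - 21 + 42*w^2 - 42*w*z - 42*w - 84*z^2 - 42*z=42*w^2 + w*(-42*z - 7) - 84*z^2 - 70*z - 14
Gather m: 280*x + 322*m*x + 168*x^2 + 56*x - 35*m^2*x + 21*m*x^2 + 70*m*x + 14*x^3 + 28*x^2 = -35*m^2*x + m*(21*x^2 + 392*x) + 14*x^3 + 196*x^2 + 336*x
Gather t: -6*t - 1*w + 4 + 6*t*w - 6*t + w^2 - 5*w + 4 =t*(6*w - 12) + w^2 - 6*w + 8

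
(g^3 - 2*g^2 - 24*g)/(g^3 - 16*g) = (g - 6)/(g - 4)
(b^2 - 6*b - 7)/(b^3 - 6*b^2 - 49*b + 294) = (b + 1)/(b^2 + b - 42)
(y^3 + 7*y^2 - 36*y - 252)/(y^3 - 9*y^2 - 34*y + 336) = (y^2 + y - 42)/(y^2 - 15*y + 56)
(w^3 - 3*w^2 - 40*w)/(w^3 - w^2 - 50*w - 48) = w*(w + 5)/(w^2 + 7*w + 6)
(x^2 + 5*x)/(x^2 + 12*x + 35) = x/(x + 7)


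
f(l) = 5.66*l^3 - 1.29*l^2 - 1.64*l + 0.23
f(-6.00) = -1258.93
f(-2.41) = -82.54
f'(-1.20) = 25.91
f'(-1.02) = 18.66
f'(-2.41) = 103.20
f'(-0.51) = 4.09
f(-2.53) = -95.54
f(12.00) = 9575.27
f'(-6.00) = 625.12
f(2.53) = 79.48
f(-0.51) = -0.02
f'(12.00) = 2412.52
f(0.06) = 0.13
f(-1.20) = -9.44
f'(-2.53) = 113.57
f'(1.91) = 55.38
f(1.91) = 31.83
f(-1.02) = -5.45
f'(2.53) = 100.52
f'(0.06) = -1.73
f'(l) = 16.98*l^2 - 2.58*l - 1.64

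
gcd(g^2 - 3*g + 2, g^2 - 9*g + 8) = g - 1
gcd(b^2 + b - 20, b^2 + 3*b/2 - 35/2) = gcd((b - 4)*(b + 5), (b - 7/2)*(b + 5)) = b + 5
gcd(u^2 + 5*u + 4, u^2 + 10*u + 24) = u + 4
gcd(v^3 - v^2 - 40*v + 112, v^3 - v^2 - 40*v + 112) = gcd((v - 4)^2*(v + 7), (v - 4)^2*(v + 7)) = v^3 - v^2 - 40*v + 112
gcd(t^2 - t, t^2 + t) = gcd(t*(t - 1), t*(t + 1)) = t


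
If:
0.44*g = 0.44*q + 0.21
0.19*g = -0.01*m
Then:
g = q + 0.477272727272727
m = -19.0*q - 9.06818181818182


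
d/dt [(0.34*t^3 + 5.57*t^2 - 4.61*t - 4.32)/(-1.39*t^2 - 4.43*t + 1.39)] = (-0.4726*t^4 - 3.0124*t^3 - 29.6652*t^2 + 3.475*t - 25.5455)/(1.9321*t^4 + 12.3154*t^3 + 15.7607*t^2 - 12.3154*t + 1.9321)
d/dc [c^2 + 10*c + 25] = 2*c + 10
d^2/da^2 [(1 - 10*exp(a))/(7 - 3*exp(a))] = (201*exp(a) + 469)*exp(a)/(27*exp(3*a) - 189*exp(2*a) + 441*exp(a) - 343)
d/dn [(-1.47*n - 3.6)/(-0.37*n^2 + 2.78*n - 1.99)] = (-0.5439*n^2 - 2.664*n + 12.9333)/(0.1369*n^4 - 2.0572*n^3 + 9.201*n^2 - 11.0644*n + 3.9601)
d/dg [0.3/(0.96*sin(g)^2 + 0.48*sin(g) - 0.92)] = -(0.576*sin(g) + 0.144)*cos(g)/(0.96*sin(g)^2 + 0.48*sin(g) - 0.92)^2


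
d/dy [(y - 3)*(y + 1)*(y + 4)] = 3*y^2 + 4*y - 11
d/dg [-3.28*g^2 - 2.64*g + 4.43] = -6.56*g - 2.64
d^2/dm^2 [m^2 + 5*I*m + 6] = 2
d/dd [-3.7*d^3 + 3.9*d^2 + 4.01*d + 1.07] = -11.1*d^2 + 7.8*d + 4.01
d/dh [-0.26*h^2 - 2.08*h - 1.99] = -0.52*h - 2.08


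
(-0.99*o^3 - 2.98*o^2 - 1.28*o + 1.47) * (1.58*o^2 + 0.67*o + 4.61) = -1.5642*o^5 - 5.3717*o^4 - 8.5829*o^3 - 12.2728*o^2 - 4.9159*o + 6.7767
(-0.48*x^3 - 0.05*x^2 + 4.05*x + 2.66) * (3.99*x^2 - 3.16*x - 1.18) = -1.9152*x^5 + 1.3173*x^4 + 16.8839*x^3 - 2.1256*x^2 - 13.1846*x - 3.1388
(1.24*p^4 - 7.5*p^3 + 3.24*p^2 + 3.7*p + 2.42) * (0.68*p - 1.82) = 0.8432*p^5 - 7.3568*p^4 + 15.8532*p^3 - 3.3808*p^2 - 5.0884*p - 4.4044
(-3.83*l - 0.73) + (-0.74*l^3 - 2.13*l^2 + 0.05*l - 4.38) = -0.74*l^3 - 2.13*l^2 - 3.78*l - 5.11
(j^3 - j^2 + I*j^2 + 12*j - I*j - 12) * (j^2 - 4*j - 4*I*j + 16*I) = j^5 - 5*j^4 - 3*I*j^4 + 20*j^3 + 15*I*j^3 - 80*j^2 - 60*I*j^2 + 64*j + 240*I*j - 192*I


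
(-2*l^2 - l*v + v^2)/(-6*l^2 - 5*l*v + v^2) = (-2*l + v)/(-6*l + v)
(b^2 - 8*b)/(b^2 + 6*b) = (b - 8)/(b + 6)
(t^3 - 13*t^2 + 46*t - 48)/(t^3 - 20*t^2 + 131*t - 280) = (t^2 - 5*t + 6)/(t^2 - 12*t + 35)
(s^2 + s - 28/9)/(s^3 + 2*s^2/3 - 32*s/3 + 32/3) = (s + 7/3)/(s^2 + 2*s - 8)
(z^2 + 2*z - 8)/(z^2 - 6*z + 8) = (z + 4)/(z - 4)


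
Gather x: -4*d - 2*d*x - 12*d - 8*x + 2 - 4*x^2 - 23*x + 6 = -16*d - 4*x^2 + x*(-2*d - 31) + 8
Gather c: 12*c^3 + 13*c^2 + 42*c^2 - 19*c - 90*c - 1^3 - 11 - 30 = 12*c^3 + 55*c^2 - 109*c - 42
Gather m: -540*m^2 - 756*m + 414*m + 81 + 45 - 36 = -540*m^2 - 342*m + 90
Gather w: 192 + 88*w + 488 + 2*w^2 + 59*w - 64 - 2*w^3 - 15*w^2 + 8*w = -2*w^3 - 13*w^2 + 155*w + 616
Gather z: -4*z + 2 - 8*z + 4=6 - 12*z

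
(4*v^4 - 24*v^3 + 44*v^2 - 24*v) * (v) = 4*v^5 - 24*v^4 + 44*v^3 - 24*v^2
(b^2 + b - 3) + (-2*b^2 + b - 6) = -b^2 + 2*b - 9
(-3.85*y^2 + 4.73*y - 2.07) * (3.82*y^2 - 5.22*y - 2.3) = -14.707*y^4 + 38.1656*y^3 - 23.743*y^2 - 0.0736000000000008*y + 4.761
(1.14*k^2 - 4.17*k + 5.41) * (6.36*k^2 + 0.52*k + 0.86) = 7.2504*k^4 - 25.9284*k^3 + 33.2196*k^2 - 0.773*k + 4.6526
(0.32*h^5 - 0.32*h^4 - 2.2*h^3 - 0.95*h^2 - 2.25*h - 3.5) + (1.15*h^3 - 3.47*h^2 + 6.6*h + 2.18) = 0.32*h^5 - 0.32*h^4 - 1.05*h^3 - 4.42*h^2 + 4.35*h - 1.32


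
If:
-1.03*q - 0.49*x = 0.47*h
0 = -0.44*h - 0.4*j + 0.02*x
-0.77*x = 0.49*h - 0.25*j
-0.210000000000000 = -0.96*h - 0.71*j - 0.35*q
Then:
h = 1.39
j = -1.59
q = 0.03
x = -1.40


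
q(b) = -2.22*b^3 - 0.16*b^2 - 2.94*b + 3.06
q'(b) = -6.66*b^2 - 0.32*b - 2.94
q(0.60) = 0.76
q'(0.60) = -5.53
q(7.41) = -930.76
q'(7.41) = -371.00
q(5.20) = -328.70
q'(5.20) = -184.69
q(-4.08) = 163.17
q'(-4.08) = -112.50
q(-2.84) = 60.97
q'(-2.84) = -55.75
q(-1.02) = 8.25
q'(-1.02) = -9.54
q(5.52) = -391.44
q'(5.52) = -207.64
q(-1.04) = 8.44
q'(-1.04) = -9.81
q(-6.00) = 494.46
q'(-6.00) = -240.78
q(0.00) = 3.06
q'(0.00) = -2.94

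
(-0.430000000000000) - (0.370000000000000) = -0.800000000000000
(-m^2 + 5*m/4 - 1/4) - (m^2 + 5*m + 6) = -2*m^2 - 15*m/4 - 25/4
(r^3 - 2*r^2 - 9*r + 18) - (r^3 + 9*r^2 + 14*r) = -11*r^2 - 23*r + 18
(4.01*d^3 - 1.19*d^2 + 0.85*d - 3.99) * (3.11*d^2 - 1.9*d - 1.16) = 12.4711*d^5 - 11.3199*d^4 + 0.2529*d^3 - 12.6435*d^2 + 6.595*d + 4.6284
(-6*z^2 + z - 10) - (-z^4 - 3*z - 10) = z^4 - 6*z^2 + 4*z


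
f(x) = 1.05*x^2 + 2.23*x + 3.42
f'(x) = 2.1*x + 2.23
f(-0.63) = 2.43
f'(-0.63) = 0.91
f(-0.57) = 2.49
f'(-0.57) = 1.03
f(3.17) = 21.04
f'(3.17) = 8.89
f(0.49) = 4.76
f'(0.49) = 3.26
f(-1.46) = 2.40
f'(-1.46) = -0.84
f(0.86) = 6.11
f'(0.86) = 4.04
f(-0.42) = 2.67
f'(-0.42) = 1.35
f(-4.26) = 12.98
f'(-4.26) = -6.72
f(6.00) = 54.60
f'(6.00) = 14.83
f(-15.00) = 206.22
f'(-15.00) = -29.27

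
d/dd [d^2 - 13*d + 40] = 2*d - 13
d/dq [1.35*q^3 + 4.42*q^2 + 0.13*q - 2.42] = 4.05*q^2 + 8.84*q + 0.13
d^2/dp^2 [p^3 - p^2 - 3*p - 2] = 6*p - 2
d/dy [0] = 0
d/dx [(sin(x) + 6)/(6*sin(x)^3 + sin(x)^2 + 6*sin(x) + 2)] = -(12*sin(x)^3 + 109*sin(x)^2 + 12*sin(x) + 34)*cos(x)/(6*sin(x)^3 + sin(x)^2 + 6*sin(x) + 2)^2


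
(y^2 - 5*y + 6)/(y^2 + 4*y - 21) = (y - 2)/(y + 7)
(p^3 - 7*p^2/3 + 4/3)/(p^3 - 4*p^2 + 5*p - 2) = (p + 2/3)/(p - 1)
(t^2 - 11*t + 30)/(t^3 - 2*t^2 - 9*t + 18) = (t^2 - 11*t + 30)/(t^3 - 2*t^2 - 9*t + 18)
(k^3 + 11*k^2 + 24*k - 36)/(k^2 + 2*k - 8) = (k^3 + 11*k^2 + 24*k - 36)/(k^2 + 2*k - 8)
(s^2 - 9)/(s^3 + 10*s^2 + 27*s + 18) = (s - 3)/(s^2 + 7*s + 6)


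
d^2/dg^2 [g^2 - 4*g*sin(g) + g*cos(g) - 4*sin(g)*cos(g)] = 4*g*sin(g) - g*cos(g) - 2*sin(g) + 8*sin(2*g) - 8*cos(g) + 2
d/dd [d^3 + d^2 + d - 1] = 3*d^2 + 2*d + 1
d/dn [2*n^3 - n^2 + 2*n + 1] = 6*n^2 - 2*n + 2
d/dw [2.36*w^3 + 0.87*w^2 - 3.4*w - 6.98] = 7.08*w^2 + 1.74*w - 3.4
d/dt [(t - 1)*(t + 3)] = 2*t + 2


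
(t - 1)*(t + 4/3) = t^2 + t/3 - 4/3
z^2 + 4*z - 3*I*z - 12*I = (z + 4)*(z - 3*I)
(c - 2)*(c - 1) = c^2 - 3*c + 2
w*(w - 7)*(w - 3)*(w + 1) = w^4 - 9*w^3 + 11*w^2 + 21*w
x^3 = x^3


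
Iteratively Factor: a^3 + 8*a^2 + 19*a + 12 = (a + 4)*(a^2 + 4*a + 3) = (a + 1)*(a + 4)*(a + 3)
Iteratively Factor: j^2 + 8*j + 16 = (j + 4)*(j + 4)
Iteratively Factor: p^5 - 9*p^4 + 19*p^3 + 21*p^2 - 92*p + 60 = (p - 2)*(p^4 - 7*p^3 + 5*p^2 + 31*p - 30) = (p - 3)*(p - 2)*(p^3 - 4*p^2 - 7*p + 10) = (p - 3)*(p - 2)*(p + 2)*(p^2 - 6*p + 5) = (p - 3)*(p - 2)*(p - 1)*(p + 2)*(p - 5)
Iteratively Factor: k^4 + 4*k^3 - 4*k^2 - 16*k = (k - 2)*(k^3 + 6*k^2 + 8*k) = k*(k - 2)*(k^2 + 6*k + 8) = k*(k - 2)*(k + 2)*(k + 4)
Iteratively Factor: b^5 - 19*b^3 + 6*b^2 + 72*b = (b - 3)*(b^4 + 3*b^3 - 10*b^2 - 24*b) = (b - 3)^2*(b^3 + 6*b^2 + 8*b) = (b - 3)^2*(b + 2)*(b^2 + 4*b) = (b - 3)^2*(b + 2)*(b + 4)*(b)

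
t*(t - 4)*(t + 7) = t^3 + 3*t^2 - 28*t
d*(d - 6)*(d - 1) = d^3 - 7*d^2 + 6*d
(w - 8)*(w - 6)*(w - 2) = w^3 - 16*w^2 + 76*w - 96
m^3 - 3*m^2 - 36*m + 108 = (m - 6)*(m - 3)*(m + 6)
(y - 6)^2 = y^2 - 12*y + 36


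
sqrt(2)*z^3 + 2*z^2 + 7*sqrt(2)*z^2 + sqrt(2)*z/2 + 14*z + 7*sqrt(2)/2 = (z + 7)*(z + sqrt(2)/2)*(sqrt(2)*z + 1)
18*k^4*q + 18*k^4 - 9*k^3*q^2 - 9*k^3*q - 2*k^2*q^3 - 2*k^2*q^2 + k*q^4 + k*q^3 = (-3*k + q)*(-2*k + q)*(3*k + q)*(k*q + k)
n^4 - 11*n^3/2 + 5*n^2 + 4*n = n*(n - 4)*(n - 2)*(n + 1/2)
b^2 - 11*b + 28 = (b - 7)*(b - 4)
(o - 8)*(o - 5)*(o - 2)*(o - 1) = o^4 - 16*o^3 + 81*o^2 - 146*o + 80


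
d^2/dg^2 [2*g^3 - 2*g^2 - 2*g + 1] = 12*g - 4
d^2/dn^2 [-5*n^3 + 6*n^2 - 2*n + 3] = 12 - 30*n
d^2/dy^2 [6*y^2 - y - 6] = 12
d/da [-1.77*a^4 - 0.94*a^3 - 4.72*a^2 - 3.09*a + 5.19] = -7.08*a^3 - 2.82*a^2 - 9.44*a - 3.09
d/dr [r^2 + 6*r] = 2*r + 6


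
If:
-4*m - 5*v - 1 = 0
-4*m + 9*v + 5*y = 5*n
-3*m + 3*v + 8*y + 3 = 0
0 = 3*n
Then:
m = -132/313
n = 0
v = 43/313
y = -183/313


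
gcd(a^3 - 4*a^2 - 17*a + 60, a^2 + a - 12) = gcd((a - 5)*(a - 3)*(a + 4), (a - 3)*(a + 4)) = a^2 + a - 12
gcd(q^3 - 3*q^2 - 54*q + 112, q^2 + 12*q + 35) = q + 7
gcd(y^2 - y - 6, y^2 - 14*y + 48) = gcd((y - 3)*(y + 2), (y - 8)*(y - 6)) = 1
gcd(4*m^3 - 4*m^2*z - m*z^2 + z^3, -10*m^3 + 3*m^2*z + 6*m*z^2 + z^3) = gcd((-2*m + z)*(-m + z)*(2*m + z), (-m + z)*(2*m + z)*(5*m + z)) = -2*m^2 + m*z + z^2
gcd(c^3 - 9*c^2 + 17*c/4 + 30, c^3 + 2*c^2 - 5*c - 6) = 1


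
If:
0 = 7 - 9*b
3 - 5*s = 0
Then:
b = 7/9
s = 3/5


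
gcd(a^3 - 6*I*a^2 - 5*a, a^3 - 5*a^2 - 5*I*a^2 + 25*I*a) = a^2 - 5*I*a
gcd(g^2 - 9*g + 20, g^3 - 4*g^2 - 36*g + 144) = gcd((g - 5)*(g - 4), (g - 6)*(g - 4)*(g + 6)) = g - 4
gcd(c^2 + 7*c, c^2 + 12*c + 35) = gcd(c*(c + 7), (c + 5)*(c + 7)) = c + 7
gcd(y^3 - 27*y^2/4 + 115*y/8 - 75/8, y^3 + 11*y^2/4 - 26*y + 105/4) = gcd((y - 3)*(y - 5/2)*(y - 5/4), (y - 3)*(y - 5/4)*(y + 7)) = y^2 - 17*y/4 + 15/4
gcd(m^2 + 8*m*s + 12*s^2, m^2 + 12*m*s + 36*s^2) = m + 6*s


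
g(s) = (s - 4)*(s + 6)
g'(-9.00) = -16.00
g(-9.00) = 39.00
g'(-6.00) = -10.00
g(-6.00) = 0.00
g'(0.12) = 2.24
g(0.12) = -23.75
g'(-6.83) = -11.66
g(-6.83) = 8.99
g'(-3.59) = -5.18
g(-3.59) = -18.29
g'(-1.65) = -1.30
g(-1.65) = -24.58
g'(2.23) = 6.46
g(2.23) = -14.57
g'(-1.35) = -0.70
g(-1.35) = -24.88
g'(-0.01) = 1.98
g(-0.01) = -24.02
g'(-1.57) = -1.14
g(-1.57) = -24.68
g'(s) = 2*s + 2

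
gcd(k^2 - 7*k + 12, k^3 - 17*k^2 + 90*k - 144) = k - 3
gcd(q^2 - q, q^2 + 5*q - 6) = q - 1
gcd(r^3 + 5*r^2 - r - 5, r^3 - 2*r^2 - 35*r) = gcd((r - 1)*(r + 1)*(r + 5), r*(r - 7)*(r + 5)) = r + 5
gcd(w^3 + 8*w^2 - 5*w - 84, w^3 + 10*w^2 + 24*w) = w + 4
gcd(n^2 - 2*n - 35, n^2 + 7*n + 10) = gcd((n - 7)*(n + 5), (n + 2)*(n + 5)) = n + 5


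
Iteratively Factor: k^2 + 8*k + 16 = (k + 4)*(k + 4)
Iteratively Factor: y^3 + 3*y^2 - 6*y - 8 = (y + 1)*(y^2 + 2*y - 8) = (y - 2)*(y + 1)*(y + 4)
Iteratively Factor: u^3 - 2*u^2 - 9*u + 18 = (u - 3)*(u^2 + u - 6) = (u - 3)*(u - 2)*(u + 3)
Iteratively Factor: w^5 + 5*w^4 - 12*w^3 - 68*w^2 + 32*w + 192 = (w - 2)*(w^4 + 7*w^3 + 2*w^2 - 64*w - 96) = (w - 3)*(w - 2)*(w^3 + 10*w^2 + 32*w + 32) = (w - 3)*(w - 2)*(w + 2)*(w^2 + 8*w + 16) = (w - 3)*(w - 2)*(w + 2)*(w + 4)*(w + 4)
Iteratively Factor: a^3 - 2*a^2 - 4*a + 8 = (a - 2)*(a^2 - 4) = (a - 2)^2*(a + 2)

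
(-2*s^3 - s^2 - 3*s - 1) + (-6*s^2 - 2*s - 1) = -2*s^3 - 7*s^2 - 5*s - 2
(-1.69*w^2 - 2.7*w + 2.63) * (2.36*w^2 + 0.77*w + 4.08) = -3.9884*w^4 - 7.6733*w^3 - 2.7674*w^2 - 8.9909*w + 10.7304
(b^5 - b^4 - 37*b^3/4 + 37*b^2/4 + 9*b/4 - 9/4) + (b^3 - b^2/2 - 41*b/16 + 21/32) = b^5 - b^4 - 33*b^3/4 + 35*b^2/4 - 5*b/16 - 51/32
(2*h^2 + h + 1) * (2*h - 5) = 4*h^3 - 8*h^2 - 3*h - 5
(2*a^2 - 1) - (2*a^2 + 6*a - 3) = 2 - 6*a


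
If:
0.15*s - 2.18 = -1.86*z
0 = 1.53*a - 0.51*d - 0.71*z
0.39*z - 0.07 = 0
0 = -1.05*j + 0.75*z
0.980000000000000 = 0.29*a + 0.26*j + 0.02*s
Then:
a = 2.42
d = 7.00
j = 0.13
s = 12.31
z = 0.18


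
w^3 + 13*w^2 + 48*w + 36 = (w + 1)*(w + 6)^2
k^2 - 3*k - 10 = (k - 5)*(k + 2)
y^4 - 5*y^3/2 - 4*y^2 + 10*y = y*(y - 5/2)*(y - 2)*(y + 2)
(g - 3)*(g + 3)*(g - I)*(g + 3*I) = g^4 + 2*I*g^3 - 6*g^2 - 18*I*g - 27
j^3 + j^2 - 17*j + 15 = (j - 3)*(j - 1)*(j + 5)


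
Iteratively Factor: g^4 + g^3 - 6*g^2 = (g)*(g^3 + g^2 - 6*g) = g*(g + 3)*(g^2 - 2*g) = g*(g - 2)*(g + 3)*(g)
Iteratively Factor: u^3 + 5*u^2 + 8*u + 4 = (u + 1)*(u^2 + 4*u + 4) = (u + 1)*(u + 2)*(u + 2)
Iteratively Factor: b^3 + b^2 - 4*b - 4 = (b - 2)*(b^2 + 3*b + 2) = (b - 2)*(b + 1)*(b + 2)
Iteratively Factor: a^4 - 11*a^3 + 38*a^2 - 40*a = (a - 2)*(a^3 - 9*a^2 + 20*a) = a*(a - 2)*(a^2 - 9*a + 20) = a*(a - 5)*(a - 2)*(a - 4)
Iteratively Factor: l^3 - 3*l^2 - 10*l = (l - 5)*(l^2 + 2*l) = l*(l - 5)*(l + 2)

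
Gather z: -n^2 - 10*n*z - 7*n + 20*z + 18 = -n^2 - 7*n + z*(20 - 10*n) + 18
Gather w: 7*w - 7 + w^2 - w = w^2 + 6*w - 7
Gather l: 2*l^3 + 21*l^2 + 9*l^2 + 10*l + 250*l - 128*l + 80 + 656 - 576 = 2*l^3 + 30*l^2 + 132*l + 160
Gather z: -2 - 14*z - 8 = -14*z - 10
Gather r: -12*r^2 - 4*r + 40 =-12*r^2 - 4*r + 40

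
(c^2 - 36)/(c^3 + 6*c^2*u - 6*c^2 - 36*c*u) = (c + 6)/(c*(c + 6*u))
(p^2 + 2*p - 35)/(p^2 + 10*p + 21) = (p - 5)/(p + 3)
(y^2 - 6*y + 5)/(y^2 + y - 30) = (y - 1)/(y + 6)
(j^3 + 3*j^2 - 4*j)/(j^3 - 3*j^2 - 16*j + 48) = j*(j - 1)/(j^2 - 7*j + 12)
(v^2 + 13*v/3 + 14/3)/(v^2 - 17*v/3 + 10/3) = (3*v^2 + 13*v + 14)/(3*v^2 - 17*v + 10)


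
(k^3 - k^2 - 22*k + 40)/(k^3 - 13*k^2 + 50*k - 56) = (k + 5)/(k - 7)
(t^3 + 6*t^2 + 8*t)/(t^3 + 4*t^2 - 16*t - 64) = t*(t + 2)/(t^2 - 16)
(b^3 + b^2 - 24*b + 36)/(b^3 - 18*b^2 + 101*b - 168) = (b^2 + 4*b - 12)/(b^2 - 15*b + 56)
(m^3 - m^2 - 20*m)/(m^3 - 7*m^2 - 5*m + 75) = m*(m + 4)/(m^2 - 2*m - 15)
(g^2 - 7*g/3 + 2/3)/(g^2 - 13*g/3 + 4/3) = (g - 2)/(g - 4)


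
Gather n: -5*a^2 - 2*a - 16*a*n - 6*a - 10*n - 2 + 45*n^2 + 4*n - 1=-5*a^2 - 8*a + 45*n^2 + n*(-16*a - 6) - 3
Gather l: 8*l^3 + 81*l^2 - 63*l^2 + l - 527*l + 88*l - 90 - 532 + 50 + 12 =8*l^3 + 18*l^2 - 438*l - 560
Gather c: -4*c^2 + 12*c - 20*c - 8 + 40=-4*c^2 - 8*c + 32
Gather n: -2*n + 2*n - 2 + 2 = 0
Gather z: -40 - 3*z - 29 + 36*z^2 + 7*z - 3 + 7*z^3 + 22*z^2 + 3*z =7*z^3 + 58*z^2 + 7*z - 72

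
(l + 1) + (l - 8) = 2*l - 7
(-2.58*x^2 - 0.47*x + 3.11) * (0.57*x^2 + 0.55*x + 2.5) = -1.4706*x^4 - 1.6869*x^3 - 4.9358*x^2 + 0.5355*x + 7.775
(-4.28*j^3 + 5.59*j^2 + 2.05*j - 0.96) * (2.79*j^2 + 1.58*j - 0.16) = -11.9412*j^5 + 8.8337*j^4 + 15.2365*j^3 - 0.3338*j^2 - 1.8448*j + 0.1536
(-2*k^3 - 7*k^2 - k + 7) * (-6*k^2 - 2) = 12*k^5 + 42*k^4 + 10*k^3 - 28*k^2 + 2*k - 14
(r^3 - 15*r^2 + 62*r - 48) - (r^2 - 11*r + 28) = r^3 - 16*r^2 + 73*r - 76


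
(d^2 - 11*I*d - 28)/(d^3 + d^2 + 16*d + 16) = (d - 7*I)/(d^2 + d*(1 + 4*I) + 4*I)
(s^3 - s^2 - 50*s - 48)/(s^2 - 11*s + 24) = (s^2 + 7*s + 6)/(s - 3)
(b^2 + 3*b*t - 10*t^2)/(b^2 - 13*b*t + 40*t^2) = (b^2 + 3*b*t - 10*t^2)/(b^2 - 13*b*t + 40*t^2)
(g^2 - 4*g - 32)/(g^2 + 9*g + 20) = (g - 8)/(g + 5)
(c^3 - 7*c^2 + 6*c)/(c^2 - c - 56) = c*(-c^2 + 7*c - 6)/(-c^2 + c + 56)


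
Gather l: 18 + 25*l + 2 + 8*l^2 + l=8*l^2 + 26*l + 20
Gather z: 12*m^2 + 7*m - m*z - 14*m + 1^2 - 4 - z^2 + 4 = 12*m^2 - m*z - 7*m - z^2 + 1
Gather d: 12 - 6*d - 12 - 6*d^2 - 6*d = -6*d^2 - 12*d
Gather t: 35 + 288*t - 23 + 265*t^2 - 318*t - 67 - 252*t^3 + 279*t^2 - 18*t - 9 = -252*t^3 + 544*t^2 - 48*t - 64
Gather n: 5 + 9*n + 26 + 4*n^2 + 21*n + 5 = 4*n^2 + 30*n + 36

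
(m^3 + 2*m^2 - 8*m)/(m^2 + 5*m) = (m^2 + 2*m - 8)/(m + 5)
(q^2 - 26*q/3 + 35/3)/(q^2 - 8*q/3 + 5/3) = (q - 7)/(q - 1)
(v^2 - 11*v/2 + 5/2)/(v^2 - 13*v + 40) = (v - 1/2)/(v - 8)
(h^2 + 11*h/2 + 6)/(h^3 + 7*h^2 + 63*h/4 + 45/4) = 2*(h + 4)/(2*h^2 + 11*h + 15)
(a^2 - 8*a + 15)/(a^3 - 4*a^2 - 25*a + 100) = (a - 3)/(a^2 + a - 20)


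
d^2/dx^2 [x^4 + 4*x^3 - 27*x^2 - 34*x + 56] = 12*x^2 + 24*x - 54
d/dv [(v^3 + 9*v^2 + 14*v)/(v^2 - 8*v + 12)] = (v^4 - 16*v^3 - 50*v^2 + 216*v + 168)/(v^4 - 16*v^3 + 88*v^2 - 192*v + 144)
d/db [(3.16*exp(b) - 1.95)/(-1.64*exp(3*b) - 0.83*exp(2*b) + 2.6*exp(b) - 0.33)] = (10.3648*exp(3*b) - 6.9712*exp(2*b) - 3.237*exp(b) + 4.0272)*exp(b)/(2.6896*exp(6*b) + 2.7224*exp(5*b) - 7.8391*exp(4*b) - 3.2336*exp(3*b) + 7.3078*exp(2*b) - 1.716*exp(b) + 0.1089)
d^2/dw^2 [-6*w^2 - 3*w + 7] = -12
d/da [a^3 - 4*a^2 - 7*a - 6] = 3*a^2 - 8*a - 7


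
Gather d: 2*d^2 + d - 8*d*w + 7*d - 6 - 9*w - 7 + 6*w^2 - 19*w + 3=2*d^2 + d*(8 - 8*w) + 6*w^2 - 28*w - 10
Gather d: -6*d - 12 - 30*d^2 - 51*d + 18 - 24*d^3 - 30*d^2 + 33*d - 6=-24*d^3 - 60*d^2 - 24*d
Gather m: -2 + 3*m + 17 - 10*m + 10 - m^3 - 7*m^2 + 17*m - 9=-m^3 - 7*m^2 + 10*m + 16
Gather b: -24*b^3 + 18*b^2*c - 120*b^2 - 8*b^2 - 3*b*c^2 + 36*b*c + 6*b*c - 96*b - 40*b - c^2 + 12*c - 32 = -24*b^3 + b^2*(18*c - 128) + b*(-3*c^2 + 42*c - 136) - c^2 + 12*c - 32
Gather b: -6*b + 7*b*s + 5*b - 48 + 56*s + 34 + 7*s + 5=b*(7*s - 1) + 63*s - 9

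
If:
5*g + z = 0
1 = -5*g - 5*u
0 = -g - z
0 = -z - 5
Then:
No Solution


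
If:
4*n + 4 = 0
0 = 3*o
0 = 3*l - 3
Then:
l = 1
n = -1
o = 0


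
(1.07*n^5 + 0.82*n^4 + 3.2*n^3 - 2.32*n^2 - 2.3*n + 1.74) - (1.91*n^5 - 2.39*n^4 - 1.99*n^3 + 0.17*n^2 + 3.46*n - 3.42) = -0.84*n^5 + 3.21*n^4 + 5.19*n^3 - 2.49*n^2 - 5.76*n + 5.16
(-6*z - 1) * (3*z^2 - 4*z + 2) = -18*z^3 + 21*z^2 - 8*z - 2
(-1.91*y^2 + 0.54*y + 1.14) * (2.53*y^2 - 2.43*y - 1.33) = -4.8323*y^4 + 6.0075*y^3 + 4.1123*y^2 - 3.4884*y - 1.5162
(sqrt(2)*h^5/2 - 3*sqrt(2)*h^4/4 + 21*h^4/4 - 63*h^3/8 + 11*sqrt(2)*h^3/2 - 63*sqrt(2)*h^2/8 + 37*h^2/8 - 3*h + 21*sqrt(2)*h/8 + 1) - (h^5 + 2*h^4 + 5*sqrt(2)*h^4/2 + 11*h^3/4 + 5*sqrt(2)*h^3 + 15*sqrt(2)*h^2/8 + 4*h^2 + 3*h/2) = -h^5 + sqrt(2)*h^5/2 - 13*sqrt(2)*h^4/4 + 13*h^4/4 - 85*h^3/8 + sqrt(2)*h^3/2 - 39*sqrt(2)*h^2/4 + 5*h^2/8 - 9*h/2 + 21*sqrt(2)*h/8 + 1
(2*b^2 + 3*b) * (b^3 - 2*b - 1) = 2*b^5 + 3*b^4 - 4*b^3 - 8*b^2 - 3*b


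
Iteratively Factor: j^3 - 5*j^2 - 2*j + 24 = (j + 2)*(j^2 - 7*j + 12) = (j - 3)*(j + 2)*(j - 4)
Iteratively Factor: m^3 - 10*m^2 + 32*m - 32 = (m - 4)*(m^2 - 6*m + 8) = (m - 4)^2*(m - 2)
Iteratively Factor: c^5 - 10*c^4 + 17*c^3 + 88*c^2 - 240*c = (c - 4)*(c^4 - 6*c^3 - 7*c^2 + 60*c) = c*(c - 4)*(c^3 - 6*c^2 - 7*c + 60) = c*(c - 5)*(c - 4)*(c^2 - c - 12) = c*(c - 5)*(c - 4)^2*(c + 3)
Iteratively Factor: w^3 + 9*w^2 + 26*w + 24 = (w + 2)*(w^2 + 7*w + 12) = (w + 2)*(w + 4)*(w + 3)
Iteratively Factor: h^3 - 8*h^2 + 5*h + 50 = (h - 5)*(h^2 - 3*h - 10) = (h - 5)*(h + 2)*(h - 5)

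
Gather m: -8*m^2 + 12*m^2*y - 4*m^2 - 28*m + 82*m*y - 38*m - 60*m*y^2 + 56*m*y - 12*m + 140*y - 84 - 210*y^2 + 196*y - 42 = m^2*(12*y - 12) + m*(-60*y^2 + 138*y - 78) - 210*y^2 + 336*y - 126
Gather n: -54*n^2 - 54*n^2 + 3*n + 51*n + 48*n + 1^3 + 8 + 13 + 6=-108*n^2 + 102*n + 28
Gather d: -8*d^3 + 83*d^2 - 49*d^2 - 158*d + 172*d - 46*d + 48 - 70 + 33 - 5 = -8*d^3 + 34*d^2 - 32*d + 6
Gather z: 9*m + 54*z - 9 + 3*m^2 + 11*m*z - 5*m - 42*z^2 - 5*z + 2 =3*m^2 + 4*m - 42*z^2 + z*(11*m + 49) - 7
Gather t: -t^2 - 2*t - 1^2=-t^2 - 2*t - 1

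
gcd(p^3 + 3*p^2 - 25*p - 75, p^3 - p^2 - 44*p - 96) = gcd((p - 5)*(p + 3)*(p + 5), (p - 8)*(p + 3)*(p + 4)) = p + 3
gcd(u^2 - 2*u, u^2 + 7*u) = u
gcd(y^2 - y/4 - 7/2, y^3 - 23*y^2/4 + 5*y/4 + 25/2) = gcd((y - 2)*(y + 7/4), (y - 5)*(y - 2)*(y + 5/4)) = y - 2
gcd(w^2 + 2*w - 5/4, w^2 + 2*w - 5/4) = w^2 + 2*w - 5/4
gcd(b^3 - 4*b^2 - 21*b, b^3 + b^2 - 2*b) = b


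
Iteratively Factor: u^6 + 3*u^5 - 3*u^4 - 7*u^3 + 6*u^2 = (u - 1)*(u^5 + 4*u^4 + u^3 - 6*u^2) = (u - 1)*(u + 2)*(u^4 + 2*u^3 - 3*u^2) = (u - 1)*(u + 2)*(u + 3)*(u^3 - u^2) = u*(u - 1)*(u + 2)*(u + 3)*(u^2 - u) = u^2*(u - 1)*(u + 2)*(u + 3)*(u - 1)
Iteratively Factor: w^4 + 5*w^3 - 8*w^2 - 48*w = (w + 4)*(w^3 + w^2 - 12*w) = (w - 3)*(w + 4)*(w^2 + 4*w) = w*(w - 3)*(w + 4)*(w + 4)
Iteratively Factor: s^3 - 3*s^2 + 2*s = (s)*(s^2 - 3*s + 2) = s*(s - 2)*(s - 1)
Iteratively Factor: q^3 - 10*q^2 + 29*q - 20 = (q - 5)*(q^2 - 5*q + 4) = (q - 5)*(q - 4)*(q - 1)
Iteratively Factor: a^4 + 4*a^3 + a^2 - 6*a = (a + 2)*(a^3 + 2*a^2 - 3*a) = (a - 1)*(a + 2)*(a^2 + 3*a) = (a - 1)*(a + 2)*(a + 3)*(a)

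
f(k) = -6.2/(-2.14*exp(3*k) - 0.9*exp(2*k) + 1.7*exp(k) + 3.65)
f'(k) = -6.2*(6.42*exp(3*k) + 1.8*exp(2*k) - 1.7*exp(k))/(-2.14*exp(3*k) - 0.9*exp(2*k) + 1.7*exp(k) + 3.65)^2 = (-39.804*exp(2*k) - 11.16*exp(k) + 10.54)*exp(k)/(2.14*exp(3*k) + 0.9*exp(2*k) - 1.7*exp(k) - 3.65)^2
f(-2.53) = -1.64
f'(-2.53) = 0.05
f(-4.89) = -1.69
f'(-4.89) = 0.01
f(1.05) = 0.13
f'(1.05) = -0.42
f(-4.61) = -1.69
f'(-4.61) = 0.01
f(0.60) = 0.67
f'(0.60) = -3.06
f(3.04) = 0.00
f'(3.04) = -0.00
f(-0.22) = -1.86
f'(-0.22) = -1.74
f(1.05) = 0.13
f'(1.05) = -0.42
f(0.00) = -2.68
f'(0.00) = -7.58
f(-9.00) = -1.70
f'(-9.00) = 0.00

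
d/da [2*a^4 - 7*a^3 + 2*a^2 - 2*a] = 8*a^3 - 21*a^2 + 4*a - 2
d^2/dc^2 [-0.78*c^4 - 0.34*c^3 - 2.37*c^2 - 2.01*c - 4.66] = -9.36*c^2 - 2.04*c - 4.74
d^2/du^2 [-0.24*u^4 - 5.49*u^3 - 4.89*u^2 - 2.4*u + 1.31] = -2.88*u^2 - 32.94*u - 9.78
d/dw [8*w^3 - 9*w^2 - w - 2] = 24*w^2 - 18*w - 1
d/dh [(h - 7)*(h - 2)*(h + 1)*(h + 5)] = 4*h^3 - 9*h^2 - 70*h + 39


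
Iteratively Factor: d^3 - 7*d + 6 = (d - 2)*(d^2 + 2*d - 3) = (d - 2)*(d + 3)*(d - 1)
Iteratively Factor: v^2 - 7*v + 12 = (v - 3)*(v - 4)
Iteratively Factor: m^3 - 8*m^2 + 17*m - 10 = (m - 5)*(m^2 - 3*m + 2) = (m - 5)*(m - 2)*(m - 1)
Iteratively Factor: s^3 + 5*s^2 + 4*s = (s)*(s^2 + 5*s + 4) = s*(s + 4)*(s + 1)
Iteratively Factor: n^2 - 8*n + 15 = (n - 5)*(n - 3)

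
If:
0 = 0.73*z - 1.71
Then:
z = 2.34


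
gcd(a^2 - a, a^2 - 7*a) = a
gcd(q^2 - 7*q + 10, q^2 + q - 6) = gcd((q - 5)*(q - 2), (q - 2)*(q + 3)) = q - 2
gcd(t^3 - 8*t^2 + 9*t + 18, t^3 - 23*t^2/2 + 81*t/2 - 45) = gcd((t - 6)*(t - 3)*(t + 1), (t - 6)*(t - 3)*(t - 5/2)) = t^2 - 9*t + 18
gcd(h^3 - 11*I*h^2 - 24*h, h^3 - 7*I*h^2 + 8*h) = h^2 - 8*I*h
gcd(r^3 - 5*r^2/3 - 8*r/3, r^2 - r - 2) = r + 1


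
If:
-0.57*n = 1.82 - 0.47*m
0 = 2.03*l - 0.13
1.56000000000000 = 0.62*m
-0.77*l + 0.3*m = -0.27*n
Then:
No Solution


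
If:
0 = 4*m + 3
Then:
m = -3/4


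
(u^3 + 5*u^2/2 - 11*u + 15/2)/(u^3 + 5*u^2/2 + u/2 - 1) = (2*u^3 + 5*u^2 - 22*u + 15)/(2*u^3 + 5*u^2 + u - 2)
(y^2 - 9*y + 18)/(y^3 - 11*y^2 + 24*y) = (y - 6)/(y*(y - 8))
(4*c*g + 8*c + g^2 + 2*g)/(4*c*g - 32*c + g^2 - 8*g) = (g + 2)/(g - 8)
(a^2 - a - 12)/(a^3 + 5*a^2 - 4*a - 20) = (a^2 - a - 12)/(a^3 + 5*a^2 - 4*a - 20)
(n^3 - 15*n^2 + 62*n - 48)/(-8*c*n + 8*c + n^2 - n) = (-n^2 + 14*n - 48)/(8*c - n)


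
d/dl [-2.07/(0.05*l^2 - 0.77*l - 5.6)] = (0.207*l - 1.5939)/(-0.05*l^2 + 0.77*l + 5.6)^2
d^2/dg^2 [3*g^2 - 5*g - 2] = 6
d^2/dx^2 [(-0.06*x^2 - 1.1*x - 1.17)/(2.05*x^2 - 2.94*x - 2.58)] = (-4.44089209850063e-16*x^4 - 9.96873999999999*x^3 - 31.40559*x^2 + 7.40214*x - 16.713612)/(8.615125*x^6 - 37.06605*x^5 + 20.63079*x^4 + 67.885776*x^3 - 25.964604*x^2 - 58.709448*x - 17.173512)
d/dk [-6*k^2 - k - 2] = -12*k - 1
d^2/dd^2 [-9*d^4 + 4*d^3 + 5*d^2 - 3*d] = -108*d^2 + 24*d + 10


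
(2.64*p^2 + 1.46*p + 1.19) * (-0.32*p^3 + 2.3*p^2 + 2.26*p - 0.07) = -0.8448*p^5 + 5.6048*p^4 + 8.9436*p^3 + 5.8518*p^2 + 2.5872*p - 0.0833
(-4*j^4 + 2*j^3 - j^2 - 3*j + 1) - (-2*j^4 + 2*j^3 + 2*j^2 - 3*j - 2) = -2*j^4 - 3*j^2 + 3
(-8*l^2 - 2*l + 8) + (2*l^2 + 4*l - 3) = -6*l^2 + 2*l + 5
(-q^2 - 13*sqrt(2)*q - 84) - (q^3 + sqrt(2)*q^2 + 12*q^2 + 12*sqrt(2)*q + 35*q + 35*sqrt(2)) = -q^3 - 13*q^2 - sqrt(2)*q^2 - 25*sqrt(2)*q - 35*q - 84 - 35*sqrt(2)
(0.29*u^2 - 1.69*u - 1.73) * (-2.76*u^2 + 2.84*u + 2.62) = -0.8004*u^4 + 5.488*u^3 + 0.735*u^2 - 9.341*u - 4.5326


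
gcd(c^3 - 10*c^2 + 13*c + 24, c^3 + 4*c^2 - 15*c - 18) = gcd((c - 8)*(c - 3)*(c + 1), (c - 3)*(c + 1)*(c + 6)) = c^2 - 2*c - 3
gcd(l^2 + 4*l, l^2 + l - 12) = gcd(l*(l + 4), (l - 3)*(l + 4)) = l + 4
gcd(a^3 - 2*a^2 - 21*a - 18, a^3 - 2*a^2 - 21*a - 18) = a^3 - 2*a^2 - 21*a - 18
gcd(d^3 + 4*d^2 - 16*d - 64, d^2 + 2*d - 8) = d + 4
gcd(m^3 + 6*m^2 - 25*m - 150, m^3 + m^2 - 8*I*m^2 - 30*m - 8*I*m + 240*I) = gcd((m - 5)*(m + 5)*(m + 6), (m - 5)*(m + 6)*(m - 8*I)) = m^2 + m - 30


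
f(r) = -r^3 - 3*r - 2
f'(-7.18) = -157.66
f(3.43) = -52.64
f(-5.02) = 139.57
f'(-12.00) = -435.00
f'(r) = -3*r^2 - 3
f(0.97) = -5.82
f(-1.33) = 4.34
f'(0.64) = -4.23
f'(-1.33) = -8.31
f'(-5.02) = -78.60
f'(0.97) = -5.82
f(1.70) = -12.01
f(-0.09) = -1.73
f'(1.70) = -11.67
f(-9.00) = 754.00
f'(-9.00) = -246.00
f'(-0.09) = -3.02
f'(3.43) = -38.29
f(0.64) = -4.18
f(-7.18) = 389.69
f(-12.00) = 1762.00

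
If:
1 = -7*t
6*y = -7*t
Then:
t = -1/7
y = 1/6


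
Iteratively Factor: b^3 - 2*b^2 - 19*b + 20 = (b - 1)*(b^2 - b - 20) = (b - 1)*(b + 4)*(b - 5)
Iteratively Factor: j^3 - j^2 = (j)*(j^2 - j) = j^2*(j - 1)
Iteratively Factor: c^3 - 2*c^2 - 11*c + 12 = (c + 3)*(c^2 - 5*c + 4) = (c - 4)*(c + 3)*(c - 1)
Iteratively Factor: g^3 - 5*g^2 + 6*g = (g)*(g^2 - 5*g + 6) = g*(g - 3)*(g - 2)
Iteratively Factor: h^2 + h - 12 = (h + 4)*(h - 3)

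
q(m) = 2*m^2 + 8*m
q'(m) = 4*m + 8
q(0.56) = 5.11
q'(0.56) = 10.24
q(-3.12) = -5.49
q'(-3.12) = -4.48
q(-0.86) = -5.40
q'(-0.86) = 4.56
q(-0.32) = -2.36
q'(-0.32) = 6.72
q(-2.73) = -6.93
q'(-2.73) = -2.92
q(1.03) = 10.36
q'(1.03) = 12.12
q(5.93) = 117.77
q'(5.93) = 31.72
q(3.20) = 46.08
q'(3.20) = 20.80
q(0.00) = 0.00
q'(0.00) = 8.00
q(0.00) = 0.00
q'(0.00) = 8.00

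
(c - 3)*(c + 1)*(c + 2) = c^3 - 7*c - 6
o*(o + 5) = o^2 + 5*o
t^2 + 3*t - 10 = (t - 2)*(t + 5)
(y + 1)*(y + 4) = y^2 + 5*y + 4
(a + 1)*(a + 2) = a^2 + 3*a + 2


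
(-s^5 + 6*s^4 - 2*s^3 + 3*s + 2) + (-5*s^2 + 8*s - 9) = -s^5 + 6*s^4 - 2*s^3 - 5*s^2 + 11*s - 7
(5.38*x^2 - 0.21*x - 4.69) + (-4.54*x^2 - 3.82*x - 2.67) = 0.84*x^2 - 4.03*x - 7.36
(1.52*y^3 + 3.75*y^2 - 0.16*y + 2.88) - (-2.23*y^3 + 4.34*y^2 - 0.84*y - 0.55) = 3.75*y^3 - 0.59*y^2 + 0.68*y + 3.43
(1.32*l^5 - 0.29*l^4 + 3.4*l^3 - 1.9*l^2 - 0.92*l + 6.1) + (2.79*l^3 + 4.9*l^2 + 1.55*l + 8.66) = 1.32*l^5 - 0.29*l^4 + 6.19*l^3 + 3.0*l^2 + 0.63*l + 14.76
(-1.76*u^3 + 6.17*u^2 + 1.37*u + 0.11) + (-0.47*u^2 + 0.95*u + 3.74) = -1.76*u^3 + 5.7*u^2 + 2.32*u + 3.85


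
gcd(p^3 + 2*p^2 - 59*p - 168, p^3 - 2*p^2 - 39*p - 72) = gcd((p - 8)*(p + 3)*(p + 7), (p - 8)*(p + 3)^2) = p^2 - 5*p - 24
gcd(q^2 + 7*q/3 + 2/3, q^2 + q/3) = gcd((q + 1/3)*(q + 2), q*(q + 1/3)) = q + 1/3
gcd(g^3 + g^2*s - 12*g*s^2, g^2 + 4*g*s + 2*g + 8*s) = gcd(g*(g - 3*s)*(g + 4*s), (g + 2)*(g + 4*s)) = g + 4*s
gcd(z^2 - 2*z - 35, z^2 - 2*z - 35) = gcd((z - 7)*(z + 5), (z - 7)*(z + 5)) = z^2 - 2*z - 35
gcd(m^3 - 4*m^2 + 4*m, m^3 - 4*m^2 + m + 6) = m - 2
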